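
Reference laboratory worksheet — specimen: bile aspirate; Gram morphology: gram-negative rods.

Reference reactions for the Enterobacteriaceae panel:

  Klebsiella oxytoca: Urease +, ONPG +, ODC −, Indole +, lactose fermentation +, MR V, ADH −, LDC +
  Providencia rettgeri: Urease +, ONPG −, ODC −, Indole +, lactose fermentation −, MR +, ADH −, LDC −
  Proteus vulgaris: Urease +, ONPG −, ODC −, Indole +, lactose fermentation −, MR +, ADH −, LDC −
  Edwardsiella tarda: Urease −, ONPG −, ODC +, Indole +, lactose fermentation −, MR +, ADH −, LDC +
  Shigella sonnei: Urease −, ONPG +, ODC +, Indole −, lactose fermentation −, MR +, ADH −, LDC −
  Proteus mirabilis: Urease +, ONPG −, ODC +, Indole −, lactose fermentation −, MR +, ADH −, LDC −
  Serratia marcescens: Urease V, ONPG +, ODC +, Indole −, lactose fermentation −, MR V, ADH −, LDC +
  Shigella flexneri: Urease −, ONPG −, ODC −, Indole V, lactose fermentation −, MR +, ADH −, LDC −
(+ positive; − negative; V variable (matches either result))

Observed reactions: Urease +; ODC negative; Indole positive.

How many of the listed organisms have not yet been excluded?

3

Urease +: excludes Edwardsiella tarda, Shigella sonnei, Shigella flexneri — 5 left.
ODC −: excludes Proteus mirabilis, Serratia marcescens — 3 left.
Indole +: all 3 remaining candidates are consistent.
Still consistent: Klebsiella oxytoca, Proteus vulgaris, Providencia rettgeri.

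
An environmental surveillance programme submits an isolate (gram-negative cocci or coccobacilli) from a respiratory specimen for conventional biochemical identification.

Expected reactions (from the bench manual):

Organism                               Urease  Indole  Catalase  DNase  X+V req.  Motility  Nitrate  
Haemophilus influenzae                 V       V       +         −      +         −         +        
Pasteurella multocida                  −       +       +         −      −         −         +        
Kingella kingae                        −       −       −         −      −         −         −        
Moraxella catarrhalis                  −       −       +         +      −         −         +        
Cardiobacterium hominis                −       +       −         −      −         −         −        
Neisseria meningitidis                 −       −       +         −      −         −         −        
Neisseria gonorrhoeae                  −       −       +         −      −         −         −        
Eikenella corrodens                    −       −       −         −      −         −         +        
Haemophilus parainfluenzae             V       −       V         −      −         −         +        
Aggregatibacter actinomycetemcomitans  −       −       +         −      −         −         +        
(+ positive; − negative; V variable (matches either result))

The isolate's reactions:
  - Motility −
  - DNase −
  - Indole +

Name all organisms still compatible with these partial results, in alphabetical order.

Indole +: excludes 7 organisms — 3 left.
Motility −: all 3 remaining candidates are consistent.
DNase −: all 3 remaining candidates are consistent.

Cardiobacterium hominis, Haemophilus influenzae, Pasteurella multocida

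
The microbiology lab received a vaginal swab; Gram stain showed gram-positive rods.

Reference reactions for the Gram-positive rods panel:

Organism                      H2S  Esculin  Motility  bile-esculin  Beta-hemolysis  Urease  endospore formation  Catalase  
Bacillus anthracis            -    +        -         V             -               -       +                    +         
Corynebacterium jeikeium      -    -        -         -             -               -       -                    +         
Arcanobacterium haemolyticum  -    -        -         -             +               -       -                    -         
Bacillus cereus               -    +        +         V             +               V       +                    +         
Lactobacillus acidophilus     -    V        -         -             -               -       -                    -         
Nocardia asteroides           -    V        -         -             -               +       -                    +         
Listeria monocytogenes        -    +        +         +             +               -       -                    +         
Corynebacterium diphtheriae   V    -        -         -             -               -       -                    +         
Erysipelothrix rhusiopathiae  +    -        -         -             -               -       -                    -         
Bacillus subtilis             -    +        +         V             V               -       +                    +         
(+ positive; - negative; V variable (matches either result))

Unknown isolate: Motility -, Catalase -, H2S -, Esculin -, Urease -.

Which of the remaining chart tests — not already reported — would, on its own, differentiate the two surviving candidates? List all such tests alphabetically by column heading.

Beta-hemolysis

Esculin -: excludes Bacillus anthracis, Bacillus cereus, Listeria monocytogenes, Bacillus subtilis — 6 left.
Motility -: all 6 remaining candidates are consistent.
H2S -: excludes Erysipelothrix rhusiopathiae — 5 left.
Urease -: excludes Nocardia asteroides — 4 left.
Catalase -: excludes Corynebacterium jeikeium, Corynebacterium diphtheriae — 2 left.
Two candidates remain: Arcanobacterium haemolyticum and Lactobacillus acidophilus.
  bile-esculin: - vs - — same for both, does not separate.
  Beta-hemolysis: Arcanobacterium haemolyticum +, Lactobacillus acidophilus - — discriminates.
  endospore formation: - vs - — same for both, does not separate.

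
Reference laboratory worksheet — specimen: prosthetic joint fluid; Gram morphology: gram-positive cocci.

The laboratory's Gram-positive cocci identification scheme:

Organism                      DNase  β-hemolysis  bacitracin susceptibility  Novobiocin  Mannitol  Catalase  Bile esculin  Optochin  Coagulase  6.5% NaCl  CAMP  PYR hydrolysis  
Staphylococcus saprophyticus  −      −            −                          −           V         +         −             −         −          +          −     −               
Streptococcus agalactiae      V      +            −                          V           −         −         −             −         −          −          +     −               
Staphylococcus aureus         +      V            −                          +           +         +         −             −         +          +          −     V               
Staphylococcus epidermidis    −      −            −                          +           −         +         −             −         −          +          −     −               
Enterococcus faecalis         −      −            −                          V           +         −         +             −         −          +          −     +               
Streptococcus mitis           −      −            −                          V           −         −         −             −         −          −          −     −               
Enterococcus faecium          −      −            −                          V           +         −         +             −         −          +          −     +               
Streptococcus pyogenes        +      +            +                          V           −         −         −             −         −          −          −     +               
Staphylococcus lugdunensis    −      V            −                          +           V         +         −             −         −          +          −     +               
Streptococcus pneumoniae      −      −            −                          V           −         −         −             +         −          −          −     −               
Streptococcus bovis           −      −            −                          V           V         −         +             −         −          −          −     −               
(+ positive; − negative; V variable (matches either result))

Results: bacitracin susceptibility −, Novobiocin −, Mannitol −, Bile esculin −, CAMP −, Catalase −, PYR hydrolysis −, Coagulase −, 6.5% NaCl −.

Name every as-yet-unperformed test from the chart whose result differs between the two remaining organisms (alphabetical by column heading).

Optochin

Catalase −: excludes Staphylococcus saprophyticus, Staphylococcus aureus, Staphylococcus epidermidis, Staphylococcus lugdunensis — 7 left.
CAMP −: excludes Streptococcus agalactiae — 6 left.
Mannitol −: excludes Enterococcus faecalis, Enterococcus faecium — 4 left.
bacitracin susceptibility −: excludes Streptococcus pyogenes — 3 left.
6.5% NaCl −: all 3 remaining candidates are consistent.
Novobiocin −: all 3 remaining candidates are consistent.
PYR hydrolysis −: all 3 remaining candidates are consistent.
Coagulase −: all 3 remaining candidates are consistent.
Bile esculin −: excludes Streptococcus bovis — 2 left.
Two candidates remain: Streptococcus mitis and Streptococcus pneumoniae.
  DNase: − vs − — same for both, does not separate.
  β-hemolysis: − vs − — same for both, does not separate.
  Optochin: Streptococcus mitis −, Streptococcus pneumoniae + — discriminates.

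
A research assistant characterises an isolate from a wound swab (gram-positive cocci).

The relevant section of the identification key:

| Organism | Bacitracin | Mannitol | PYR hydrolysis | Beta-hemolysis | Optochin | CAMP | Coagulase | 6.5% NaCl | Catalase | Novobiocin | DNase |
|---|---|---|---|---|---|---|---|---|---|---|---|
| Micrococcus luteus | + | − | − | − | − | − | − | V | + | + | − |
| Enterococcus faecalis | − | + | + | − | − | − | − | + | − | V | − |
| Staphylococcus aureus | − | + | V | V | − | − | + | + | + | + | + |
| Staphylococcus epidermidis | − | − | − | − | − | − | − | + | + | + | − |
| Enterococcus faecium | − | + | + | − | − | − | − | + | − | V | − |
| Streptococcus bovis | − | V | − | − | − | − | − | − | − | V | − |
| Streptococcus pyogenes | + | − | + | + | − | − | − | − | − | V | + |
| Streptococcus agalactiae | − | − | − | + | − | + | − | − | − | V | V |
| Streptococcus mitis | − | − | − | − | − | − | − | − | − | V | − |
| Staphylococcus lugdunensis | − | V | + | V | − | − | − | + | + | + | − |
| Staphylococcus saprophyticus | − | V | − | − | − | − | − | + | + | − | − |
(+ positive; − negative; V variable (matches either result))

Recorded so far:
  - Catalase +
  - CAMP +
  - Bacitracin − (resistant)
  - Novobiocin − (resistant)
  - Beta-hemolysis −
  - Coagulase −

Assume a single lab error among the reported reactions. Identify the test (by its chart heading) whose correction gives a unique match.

CAMP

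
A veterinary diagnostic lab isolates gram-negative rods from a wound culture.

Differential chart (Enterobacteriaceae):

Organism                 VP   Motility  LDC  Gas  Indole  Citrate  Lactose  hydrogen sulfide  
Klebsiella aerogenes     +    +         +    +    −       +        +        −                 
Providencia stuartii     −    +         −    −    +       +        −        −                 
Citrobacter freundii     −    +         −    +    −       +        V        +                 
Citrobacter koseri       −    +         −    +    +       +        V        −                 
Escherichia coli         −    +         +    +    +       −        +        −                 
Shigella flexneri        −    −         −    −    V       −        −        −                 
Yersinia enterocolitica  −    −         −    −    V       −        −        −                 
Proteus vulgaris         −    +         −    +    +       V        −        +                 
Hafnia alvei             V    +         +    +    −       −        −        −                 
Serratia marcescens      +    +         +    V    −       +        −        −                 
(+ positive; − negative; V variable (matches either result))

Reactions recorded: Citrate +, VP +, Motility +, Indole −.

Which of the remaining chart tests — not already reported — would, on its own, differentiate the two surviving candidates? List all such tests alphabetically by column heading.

Lactose

Motility +: excludes Shigella flexneri, Yersinia enterocolitica — 8 left.
Indole −: excludes Providencia stuartii, Citrobacter koseri, Escherichia coli, Proteus vulgaris — 4 left.
VP +: excludes Citrobacter freundii — 3 left.
Citrate +: excludes Hafnia alvei — 2 left.
Two candidates remain: Klebsiella aerogenes and Serratia marcescens.
  LDC: + vs + — same for both, does not separate.
  Gas: + vs V — variable for at least one, does not separate.
  Lactose: Klebsiella aerogenes +, Serratia marcescens − — discriminates.
  hydrogen sulfide: − vs − — same for both, does not separate.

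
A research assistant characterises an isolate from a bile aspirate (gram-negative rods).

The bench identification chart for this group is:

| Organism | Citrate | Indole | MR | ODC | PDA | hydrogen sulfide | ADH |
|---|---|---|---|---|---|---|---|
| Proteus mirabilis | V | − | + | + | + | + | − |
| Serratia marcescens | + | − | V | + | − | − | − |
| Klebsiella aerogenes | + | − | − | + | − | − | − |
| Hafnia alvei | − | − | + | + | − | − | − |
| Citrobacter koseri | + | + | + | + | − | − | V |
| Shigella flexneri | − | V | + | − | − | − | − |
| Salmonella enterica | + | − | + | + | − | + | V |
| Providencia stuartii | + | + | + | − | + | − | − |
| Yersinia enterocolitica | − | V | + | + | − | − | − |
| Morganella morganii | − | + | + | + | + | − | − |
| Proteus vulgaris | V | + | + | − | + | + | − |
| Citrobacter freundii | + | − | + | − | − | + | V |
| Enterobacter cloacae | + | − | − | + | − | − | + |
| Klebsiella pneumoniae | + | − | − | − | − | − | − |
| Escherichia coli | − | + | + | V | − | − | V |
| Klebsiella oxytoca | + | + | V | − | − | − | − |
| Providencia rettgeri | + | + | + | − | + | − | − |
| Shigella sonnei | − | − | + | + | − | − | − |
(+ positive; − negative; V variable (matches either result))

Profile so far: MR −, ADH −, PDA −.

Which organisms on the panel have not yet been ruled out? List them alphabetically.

Klebsiella aerogenes, Klebsiella oxytoca, Klebsiella pneumoniae, Serratia marcescens

MR −: excludes 13 organisms — 5 left.
ADH −: excludes Enterobacter cloacae — 4 left.
PDA −: all 4 remaining candidates are consistent.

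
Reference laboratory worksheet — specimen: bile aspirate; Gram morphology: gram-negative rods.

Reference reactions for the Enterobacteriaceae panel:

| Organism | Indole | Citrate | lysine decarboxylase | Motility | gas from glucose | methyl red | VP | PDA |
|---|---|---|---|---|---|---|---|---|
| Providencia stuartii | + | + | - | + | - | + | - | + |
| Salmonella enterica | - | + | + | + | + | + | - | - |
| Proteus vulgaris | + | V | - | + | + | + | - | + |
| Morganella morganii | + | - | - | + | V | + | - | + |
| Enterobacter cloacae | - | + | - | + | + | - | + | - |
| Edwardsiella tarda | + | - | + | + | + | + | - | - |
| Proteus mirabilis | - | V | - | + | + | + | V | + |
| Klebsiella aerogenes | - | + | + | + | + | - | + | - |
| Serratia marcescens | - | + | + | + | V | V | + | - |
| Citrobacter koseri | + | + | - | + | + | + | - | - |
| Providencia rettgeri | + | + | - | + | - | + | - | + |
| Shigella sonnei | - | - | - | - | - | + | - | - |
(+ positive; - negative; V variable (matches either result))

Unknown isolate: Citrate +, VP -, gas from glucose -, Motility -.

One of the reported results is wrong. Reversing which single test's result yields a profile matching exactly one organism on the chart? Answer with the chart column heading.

Citrate

As reported, no row in the chart matches all 4 reactions.
Reversing gas from glucose → still no organism matches.
Reversing Citrate (to -) → unique match: Shigella sonnei.
Reversing VP → still no organism matches.
Reversing Motility → 2 organisms match (not unique).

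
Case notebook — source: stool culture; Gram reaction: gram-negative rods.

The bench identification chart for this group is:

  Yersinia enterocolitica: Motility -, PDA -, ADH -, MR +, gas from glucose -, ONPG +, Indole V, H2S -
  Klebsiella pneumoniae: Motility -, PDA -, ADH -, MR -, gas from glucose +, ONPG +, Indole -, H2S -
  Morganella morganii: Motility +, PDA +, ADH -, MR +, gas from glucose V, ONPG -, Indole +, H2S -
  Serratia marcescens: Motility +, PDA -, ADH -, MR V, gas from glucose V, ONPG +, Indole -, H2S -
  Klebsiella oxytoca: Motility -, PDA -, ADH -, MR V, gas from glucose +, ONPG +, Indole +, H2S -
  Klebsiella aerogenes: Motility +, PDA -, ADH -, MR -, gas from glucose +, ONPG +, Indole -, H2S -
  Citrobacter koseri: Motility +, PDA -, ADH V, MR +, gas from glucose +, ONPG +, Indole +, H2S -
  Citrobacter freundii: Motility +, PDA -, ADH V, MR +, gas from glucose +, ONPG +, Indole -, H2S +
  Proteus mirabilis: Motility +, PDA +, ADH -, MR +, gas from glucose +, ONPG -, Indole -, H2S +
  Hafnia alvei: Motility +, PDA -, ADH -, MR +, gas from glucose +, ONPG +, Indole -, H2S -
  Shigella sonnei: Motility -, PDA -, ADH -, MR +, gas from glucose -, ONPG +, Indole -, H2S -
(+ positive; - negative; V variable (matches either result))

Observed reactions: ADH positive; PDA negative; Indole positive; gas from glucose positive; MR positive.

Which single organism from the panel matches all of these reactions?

gas from glucose +: excludes Yersinia enterocolitica, Shigella sonnei — 9 left.
PDA -: excludes Morganella morganii, Proteus mirabilis — 7 left.
ADH +: excludes 5 organisms — 2 left.
Indole +: excludes Citrobacter freundii — 1 left.
MR +: the one remaining candidate is consistent.

Citrobacter koseri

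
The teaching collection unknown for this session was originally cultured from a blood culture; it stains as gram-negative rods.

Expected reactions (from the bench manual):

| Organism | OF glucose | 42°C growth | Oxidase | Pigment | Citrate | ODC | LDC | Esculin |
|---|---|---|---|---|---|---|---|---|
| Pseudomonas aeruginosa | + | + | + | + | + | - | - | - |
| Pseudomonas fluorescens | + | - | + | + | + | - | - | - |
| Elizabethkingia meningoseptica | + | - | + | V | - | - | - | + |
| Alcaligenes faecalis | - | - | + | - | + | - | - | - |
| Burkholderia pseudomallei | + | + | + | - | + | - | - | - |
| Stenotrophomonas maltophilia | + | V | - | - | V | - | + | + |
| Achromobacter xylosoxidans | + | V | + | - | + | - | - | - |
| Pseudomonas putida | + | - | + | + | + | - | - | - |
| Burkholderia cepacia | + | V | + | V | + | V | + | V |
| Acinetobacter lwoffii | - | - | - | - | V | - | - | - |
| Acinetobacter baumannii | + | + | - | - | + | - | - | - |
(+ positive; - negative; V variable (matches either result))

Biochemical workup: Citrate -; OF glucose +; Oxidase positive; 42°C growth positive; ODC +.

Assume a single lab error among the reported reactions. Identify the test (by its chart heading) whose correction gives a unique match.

As reported, no row in the chart matches all 5 reactions.
Reversing 42°C growth → still no organism matches.
Reversing ODC → still no organism matches.
Reversing Citrate (to +) → unique match: Burkholderia cepacia.
Reversing OF glucose → still no organism matches.
Reversing Oxidase → still no organism matches.

Citrate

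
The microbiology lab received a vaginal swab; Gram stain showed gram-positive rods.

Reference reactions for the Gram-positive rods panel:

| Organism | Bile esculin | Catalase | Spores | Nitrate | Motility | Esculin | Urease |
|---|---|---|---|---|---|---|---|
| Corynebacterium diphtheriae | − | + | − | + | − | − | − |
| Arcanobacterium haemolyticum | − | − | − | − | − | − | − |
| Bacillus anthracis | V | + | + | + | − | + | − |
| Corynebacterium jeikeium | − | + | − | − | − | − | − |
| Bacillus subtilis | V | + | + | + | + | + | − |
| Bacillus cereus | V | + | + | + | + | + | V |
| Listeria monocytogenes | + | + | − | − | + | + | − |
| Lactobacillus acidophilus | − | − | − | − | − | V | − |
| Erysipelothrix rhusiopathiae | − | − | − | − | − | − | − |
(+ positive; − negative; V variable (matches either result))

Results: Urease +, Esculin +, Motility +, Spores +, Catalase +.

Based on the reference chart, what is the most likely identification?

Urease +: excludes 8 organisms — 1 left.
Catalase +: the one remaining candidate is consistent.
Spores +: the one remaining candidate is consistent.
Esculin +: the one remaining candidate is consistent.
Motility +: the one remaining candidate is consistent.

Bacillus cereus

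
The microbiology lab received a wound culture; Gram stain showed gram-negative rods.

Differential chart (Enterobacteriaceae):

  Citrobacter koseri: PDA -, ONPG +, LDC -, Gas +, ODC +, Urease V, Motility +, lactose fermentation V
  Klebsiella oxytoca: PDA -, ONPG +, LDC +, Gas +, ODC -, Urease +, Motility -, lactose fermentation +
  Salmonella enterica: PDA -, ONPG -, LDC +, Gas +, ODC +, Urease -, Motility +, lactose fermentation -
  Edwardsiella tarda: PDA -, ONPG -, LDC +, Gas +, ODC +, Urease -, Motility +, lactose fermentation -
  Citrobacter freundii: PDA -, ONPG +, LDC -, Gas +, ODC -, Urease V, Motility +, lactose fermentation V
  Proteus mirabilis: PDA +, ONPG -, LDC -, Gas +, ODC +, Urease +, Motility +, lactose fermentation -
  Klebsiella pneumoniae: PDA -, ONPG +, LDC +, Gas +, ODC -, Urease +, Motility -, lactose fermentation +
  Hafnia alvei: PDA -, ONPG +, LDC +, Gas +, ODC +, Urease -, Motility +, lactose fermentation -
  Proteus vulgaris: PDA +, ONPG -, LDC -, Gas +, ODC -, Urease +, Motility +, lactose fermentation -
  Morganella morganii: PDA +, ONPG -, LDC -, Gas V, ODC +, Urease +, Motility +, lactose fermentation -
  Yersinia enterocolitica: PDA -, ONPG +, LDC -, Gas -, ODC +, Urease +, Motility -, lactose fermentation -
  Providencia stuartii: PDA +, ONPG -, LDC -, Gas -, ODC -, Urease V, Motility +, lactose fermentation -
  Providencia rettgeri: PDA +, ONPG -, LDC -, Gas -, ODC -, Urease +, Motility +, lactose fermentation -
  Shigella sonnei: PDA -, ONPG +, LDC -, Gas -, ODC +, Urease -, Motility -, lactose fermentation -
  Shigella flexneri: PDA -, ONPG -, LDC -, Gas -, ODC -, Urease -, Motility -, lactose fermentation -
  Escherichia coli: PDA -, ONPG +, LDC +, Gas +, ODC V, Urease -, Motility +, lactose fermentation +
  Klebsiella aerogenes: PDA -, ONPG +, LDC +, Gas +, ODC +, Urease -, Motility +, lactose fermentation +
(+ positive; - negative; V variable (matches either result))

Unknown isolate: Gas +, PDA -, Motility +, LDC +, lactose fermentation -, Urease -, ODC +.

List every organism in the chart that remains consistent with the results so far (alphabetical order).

Edwardsiella tarda, Hafnia alvei, Salmonella enterica

PDA -: excludes 5 organisms — 12 left.
Urease -: excludes Klebsiella oxytoca, Klebsiella pneumoniae, Yersinia enterocolitica — 9 left.
lactose fermentation -: excludes Escherichia coli, Klebsiella aerogenes — 7 left.
Gas +: excludes Shigella sonnei, Shigella flexneri — 5 left.
ODC +: excludes Citrobacter freundii — 4 left.
Motility +: all 4 remaining candidates are consistent.
LDC +: excludes Citrobacter koseri — 3 left.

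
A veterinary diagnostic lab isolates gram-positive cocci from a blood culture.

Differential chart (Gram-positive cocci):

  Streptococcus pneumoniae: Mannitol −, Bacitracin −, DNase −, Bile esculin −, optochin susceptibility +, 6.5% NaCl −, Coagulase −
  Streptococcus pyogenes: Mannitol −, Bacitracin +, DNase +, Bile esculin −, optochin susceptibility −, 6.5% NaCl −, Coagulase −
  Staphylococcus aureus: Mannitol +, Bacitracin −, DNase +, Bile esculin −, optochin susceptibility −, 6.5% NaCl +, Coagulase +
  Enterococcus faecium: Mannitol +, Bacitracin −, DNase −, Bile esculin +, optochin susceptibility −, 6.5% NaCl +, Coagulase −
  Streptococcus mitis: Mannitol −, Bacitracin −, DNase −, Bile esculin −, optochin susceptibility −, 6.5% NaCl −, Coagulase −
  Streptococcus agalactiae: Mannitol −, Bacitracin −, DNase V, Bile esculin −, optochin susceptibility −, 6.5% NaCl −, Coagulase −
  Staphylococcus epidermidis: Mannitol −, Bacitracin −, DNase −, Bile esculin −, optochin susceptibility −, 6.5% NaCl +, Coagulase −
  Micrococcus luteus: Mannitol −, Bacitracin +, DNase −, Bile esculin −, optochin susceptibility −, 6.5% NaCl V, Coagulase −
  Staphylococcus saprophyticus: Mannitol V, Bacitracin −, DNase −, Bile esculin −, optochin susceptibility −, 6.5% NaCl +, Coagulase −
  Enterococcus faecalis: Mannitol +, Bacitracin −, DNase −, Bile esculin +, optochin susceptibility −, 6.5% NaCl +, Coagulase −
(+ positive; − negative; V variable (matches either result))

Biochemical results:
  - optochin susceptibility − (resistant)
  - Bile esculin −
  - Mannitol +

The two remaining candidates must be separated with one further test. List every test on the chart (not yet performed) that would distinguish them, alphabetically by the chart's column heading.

Coagulase, DNase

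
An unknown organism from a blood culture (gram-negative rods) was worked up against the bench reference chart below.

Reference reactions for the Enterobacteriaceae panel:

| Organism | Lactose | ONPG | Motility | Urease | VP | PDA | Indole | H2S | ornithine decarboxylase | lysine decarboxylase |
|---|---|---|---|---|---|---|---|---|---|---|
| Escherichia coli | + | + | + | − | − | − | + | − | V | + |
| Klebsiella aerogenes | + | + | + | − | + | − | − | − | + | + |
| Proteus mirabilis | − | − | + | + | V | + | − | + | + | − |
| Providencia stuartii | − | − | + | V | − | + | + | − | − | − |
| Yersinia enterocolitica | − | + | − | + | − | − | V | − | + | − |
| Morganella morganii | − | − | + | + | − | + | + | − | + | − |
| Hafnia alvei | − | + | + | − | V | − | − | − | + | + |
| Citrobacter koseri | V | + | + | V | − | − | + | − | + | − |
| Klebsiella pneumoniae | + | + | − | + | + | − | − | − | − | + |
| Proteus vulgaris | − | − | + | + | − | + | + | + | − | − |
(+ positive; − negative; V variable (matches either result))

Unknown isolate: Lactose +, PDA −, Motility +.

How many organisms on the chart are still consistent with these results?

Lactose +: excludes 6 organisms — 4 left.
Motility +: excludes Klebsiella pneumoniae — 3 left.
PDA −: all 3 remaining candidates are consistent.
Still consistent: Citrobacter koseri, Escherichia coli, Klebsiella aerogenes.

3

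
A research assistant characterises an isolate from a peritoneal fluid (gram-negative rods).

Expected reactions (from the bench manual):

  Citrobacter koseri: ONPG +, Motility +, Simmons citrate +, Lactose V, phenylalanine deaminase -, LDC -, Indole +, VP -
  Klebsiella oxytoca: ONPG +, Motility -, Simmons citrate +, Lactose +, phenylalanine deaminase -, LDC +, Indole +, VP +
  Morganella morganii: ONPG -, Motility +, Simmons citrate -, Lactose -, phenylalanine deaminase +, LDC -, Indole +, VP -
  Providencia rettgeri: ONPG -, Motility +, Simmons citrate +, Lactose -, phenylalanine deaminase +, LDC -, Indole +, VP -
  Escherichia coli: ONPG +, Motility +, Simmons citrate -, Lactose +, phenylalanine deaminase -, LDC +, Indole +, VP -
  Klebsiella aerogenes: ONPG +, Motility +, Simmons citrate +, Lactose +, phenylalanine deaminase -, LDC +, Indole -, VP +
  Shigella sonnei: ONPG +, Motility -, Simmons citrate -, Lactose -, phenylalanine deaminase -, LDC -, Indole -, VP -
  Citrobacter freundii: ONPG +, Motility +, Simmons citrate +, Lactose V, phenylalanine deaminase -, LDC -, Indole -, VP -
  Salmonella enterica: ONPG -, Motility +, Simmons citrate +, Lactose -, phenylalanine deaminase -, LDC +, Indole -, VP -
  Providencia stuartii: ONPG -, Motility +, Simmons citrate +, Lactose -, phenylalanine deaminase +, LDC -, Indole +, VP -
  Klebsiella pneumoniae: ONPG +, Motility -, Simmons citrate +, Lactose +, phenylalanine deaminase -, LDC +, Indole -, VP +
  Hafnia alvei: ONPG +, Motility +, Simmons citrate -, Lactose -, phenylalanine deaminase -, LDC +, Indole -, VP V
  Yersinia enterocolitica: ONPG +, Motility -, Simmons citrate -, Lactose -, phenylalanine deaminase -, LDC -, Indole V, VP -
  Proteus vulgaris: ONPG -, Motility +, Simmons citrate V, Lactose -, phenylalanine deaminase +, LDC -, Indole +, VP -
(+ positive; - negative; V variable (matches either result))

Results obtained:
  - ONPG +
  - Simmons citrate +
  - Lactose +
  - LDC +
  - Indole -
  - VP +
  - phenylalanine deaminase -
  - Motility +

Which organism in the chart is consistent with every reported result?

Klebsiella aerogenes

Indole -: excludes 7 organisms — 7 left.
VP +: excludes Shigella sonnei, Citrobacter freundii, Salmonella enterica, Yersinia enterocolitica — 3 left.
phenylalanine deaminase -: all 3 remaining candidates are consistent.
Motility +: excludes Klebsiella pneumoniae — 2 left.
LDC +: all 2 remaining candidates are consistent.
Simmons citrate +: excludes Hafnia alvei — 1 left.
Lactose +: the one remaining candidate is consistent.
ONPG +: the one remaining candidate is consistent.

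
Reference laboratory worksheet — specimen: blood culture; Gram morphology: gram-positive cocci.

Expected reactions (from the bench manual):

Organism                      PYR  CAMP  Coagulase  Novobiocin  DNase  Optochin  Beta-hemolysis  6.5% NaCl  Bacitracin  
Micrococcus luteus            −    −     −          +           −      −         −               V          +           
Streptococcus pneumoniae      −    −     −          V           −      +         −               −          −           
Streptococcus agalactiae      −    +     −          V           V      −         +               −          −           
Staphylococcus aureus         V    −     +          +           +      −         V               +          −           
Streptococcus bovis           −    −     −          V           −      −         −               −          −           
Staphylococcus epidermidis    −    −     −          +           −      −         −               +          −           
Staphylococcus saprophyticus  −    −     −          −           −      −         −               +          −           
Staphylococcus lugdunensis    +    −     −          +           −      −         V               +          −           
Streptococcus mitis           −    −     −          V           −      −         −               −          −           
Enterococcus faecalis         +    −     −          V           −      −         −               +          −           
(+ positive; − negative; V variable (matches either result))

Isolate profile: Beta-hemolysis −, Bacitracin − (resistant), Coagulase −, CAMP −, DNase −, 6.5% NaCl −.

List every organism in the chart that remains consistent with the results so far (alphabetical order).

Streptococcus bovis, Streptococcus mitis, Streptococcus pneumoniae

Bacitracin −: excludes Micrococcus luteus — 9 left.
Coagulase −: excludes Staphylococcus aureus — 8 left.
DNase −: all 8 remaining candidates are consistent.
CAMP −: excludes Streptococcus agalactiae — 7 left.
Beta-hemolysis −: all 7 remaining candidates are consistent.
6.5% NaCl −: excludes Staphylococcus epidermidis, Staphylococcus saprophyticus, Staphylococcus lugdunensis, Enterococcus faecalis — 3 left.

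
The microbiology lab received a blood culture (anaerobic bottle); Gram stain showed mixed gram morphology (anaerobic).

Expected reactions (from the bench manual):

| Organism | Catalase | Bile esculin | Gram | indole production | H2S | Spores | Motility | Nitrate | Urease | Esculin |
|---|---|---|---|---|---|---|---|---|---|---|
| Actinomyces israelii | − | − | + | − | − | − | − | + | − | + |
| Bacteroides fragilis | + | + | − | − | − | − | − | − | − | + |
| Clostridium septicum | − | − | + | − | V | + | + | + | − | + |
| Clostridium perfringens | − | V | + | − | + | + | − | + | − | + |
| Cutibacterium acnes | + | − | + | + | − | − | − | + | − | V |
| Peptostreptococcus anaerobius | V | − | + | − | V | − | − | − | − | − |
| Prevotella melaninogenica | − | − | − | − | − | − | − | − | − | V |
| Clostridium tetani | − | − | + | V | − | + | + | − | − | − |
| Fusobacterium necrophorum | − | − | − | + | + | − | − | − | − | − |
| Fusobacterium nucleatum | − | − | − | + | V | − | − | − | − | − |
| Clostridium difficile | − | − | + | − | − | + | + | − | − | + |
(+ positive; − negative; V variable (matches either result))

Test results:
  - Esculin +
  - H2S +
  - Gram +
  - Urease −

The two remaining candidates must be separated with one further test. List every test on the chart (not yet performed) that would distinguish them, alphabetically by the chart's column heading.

Motility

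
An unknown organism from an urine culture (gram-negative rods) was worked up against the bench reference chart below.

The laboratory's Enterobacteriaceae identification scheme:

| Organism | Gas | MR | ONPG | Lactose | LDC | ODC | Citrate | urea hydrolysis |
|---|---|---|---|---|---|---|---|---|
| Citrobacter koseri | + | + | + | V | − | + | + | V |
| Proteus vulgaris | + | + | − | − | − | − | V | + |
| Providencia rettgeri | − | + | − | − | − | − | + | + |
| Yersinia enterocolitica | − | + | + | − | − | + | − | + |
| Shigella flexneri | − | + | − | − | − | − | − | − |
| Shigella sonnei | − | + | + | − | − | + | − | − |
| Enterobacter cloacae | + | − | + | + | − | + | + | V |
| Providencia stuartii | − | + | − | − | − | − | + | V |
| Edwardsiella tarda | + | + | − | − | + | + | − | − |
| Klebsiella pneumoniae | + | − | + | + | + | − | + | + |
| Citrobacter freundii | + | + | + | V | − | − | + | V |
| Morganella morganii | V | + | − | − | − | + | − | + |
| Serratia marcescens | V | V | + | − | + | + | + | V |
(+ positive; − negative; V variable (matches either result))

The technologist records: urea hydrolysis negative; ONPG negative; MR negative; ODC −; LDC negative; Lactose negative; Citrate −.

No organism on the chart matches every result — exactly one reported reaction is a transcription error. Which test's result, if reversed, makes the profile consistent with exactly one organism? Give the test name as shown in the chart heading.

MR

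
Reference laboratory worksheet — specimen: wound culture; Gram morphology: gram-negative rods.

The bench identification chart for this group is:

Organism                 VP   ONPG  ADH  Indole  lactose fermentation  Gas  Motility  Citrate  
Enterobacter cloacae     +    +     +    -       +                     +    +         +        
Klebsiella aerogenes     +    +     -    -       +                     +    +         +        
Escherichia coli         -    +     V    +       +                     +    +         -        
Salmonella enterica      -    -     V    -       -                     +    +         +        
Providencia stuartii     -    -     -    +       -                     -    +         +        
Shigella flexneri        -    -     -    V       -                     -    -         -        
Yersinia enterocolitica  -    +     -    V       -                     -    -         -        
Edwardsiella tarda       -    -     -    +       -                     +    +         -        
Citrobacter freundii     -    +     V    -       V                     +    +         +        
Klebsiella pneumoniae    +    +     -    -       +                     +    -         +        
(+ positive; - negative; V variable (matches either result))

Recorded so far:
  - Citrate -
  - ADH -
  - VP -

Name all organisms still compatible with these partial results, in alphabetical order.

ADH -: excludes Enterobacter cloacae — 9 left.
Citrate -: excludes 5 organisms — 4 left.
VP -: all 4 remaining candidates are consistent.

Edwardsiella tarda, Escherichia coli, Shigella flexneri, Yersinia enterocolitica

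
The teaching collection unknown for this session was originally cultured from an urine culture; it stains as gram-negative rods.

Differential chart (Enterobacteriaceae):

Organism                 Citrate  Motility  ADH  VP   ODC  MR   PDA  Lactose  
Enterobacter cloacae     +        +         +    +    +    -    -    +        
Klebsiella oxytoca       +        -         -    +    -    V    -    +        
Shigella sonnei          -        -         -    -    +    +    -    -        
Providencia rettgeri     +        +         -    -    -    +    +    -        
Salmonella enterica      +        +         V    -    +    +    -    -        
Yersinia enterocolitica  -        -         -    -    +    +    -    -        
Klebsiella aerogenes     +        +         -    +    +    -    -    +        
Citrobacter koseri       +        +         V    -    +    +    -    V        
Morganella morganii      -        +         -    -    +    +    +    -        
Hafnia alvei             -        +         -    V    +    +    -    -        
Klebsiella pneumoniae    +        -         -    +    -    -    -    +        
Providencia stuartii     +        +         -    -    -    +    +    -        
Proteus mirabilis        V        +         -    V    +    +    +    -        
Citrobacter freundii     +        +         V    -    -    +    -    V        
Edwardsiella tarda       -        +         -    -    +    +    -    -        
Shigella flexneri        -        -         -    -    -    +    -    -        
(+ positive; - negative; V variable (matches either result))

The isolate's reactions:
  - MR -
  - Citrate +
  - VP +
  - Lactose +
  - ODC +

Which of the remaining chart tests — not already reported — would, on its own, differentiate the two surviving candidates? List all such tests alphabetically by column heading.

ADH

Citrate +: excludes 6 organisms — 10 left.
VP +: excludes 5 organisms — 5 left.
Lactose +: excludes Proteus mirabilis — 4 left.
MR -: all 4 remaining candidates are consistent.
ODC +: excludes Klebsiella oxytoca, Klebsiella pneumoniae — 2 left.
Two candidates remain: Enterobacter cloacae and Klebsiella aerogenes.
  Motility: + vs + — same for both, does not separate.
  ADH: Enterobacter cloacae +, Klebsiella aerogenes - — discriminates.
  PDA: - vs - — same for both, does not separate.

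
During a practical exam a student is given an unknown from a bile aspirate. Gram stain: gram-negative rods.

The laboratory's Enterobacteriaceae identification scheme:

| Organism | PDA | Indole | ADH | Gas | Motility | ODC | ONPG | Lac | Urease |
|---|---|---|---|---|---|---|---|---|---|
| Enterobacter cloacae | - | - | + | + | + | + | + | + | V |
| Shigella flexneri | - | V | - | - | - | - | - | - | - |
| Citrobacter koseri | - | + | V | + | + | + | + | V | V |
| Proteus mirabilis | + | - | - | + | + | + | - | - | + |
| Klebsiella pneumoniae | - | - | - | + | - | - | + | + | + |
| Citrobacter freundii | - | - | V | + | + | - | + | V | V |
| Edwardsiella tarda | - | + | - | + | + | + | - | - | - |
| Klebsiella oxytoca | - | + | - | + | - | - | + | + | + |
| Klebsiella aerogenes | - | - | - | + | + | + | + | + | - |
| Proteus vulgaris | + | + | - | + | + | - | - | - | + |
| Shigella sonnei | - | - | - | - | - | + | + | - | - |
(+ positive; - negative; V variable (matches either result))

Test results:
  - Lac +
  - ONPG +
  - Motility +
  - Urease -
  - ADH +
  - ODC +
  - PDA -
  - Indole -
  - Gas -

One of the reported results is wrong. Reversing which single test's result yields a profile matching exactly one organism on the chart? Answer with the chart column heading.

Gas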